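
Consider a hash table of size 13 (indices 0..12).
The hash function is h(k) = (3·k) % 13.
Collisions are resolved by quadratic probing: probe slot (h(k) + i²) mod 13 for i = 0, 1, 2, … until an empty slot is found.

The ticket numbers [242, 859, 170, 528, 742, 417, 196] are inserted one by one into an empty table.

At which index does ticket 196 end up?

2

Insert 242: h=11, slot 11 empty → index 11.
Insert 859: h=3, slot 3 empty → index 3.
Insert 170: h=3, slot 3 occupied → index 4.
Insert 528: h=11, slot 11 occupied → index 12.
Insert 742: h=3, slots 3,4 occupied → index 7.
Insert 417: h=3, slots 3,4,7,12 occupied → index 6.
Insert 196: h=3, slots 3,4,7,12,6 occupied → index 2.
Table: [∅, ∅, 196, 859, 170, ∅, 417, 742, ∅, ∅, ∅, 242, 528]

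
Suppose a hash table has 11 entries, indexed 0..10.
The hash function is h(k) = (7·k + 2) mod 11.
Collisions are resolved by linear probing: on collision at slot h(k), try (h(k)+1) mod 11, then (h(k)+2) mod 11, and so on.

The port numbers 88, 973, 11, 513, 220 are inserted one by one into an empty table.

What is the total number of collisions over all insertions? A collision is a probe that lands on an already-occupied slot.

4

Insert 88: h=2, slot 2 empty → index 2.
Insert 973: h=4, slot 4 empty → index 4.
Insert 11: h=2, slot 2 occupied → index 3.
Insert 513: h=7, slot 7 empty → index 7.
Insert 220: h=2, slots 2,3,4 occupied → index 5.
Table: [—, —, 88, 11, 973, 220, —, 513, —, —, —]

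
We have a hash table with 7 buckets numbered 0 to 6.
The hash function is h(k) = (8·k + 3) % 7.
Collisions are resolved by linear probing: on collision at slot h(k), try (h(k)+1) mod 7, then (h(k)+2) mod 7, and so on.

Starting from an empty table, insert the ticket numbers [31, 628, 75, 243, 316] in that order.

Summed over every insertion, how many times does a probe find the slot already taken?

3

Insert 31: h=6, slot 6 empty -> index 6.
Insert 628: h=1, slot 1 empty -> index 1.
Insert 75: h=1, slot 1 occupied -> index 2.
Insert 243: h=1, slots 1,2 occupied -> index 3.
Insert 316: h=4, slot 4 empty -> index 4.
Table: [∅, 628, 75, 243, 316, ∅, 31]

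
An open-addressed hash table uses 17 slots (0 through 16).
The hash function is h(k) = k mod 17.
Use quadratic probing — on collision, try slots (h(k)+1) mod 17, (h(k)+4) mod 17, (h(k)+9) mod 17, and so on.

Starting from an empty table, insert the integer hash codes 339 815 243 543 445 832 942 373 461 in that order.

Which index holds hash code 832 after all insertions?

8

339: h=16 → slot 16
815: h=16, probe 16,0 → slot 0
243: h=5 → slot 5
543: h=16, probe 16,0,3 → slot 3
445: h=3, probe 3,4 → slot 4
832: h=16, probe 16,0,3,8 → slot 8
942: h=7 → slot 7
373: h=16, probe 16,0,3,8,15 → slot 15
461: h=2 → slot 2
Table: [815, _, 461, 543, 445, 243, _, 942, 832, _, _, _, _, _, _, 373, 339]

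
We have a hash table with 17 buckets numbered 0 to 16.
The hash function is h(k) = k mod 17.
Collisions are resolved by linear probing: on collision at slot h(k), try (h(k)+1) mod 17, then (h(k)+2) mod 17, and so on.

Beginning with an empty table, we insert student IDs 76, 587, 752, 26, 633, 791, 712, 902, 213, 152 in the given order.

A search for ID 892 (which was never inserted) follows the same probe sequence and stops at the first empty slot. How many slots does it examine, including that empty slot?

Insert 76: h=8, slot 8 empty → index 8.
Insert 587: h=9, slot 9 empty → index 9.
Insert 752: h=4, slot 4 empty → index 4.
Insert 26: h=9, slot 9 occupied → index 10.
Insert 633: h=4, slot 4 occupied → index 5.
Insert 791: h=9, slots 9,10 occupied → index 11.
Insert 712: h=15, slot 15 empty → index 15.
Insert 902: h=1, slot 1 empty → index 1.
Insert 213: h=9, slots 9,10,11 occupied → index 12.
Insert 152: h=16, slot 16 empty → index 16.
Table: [_, 902, _, _, 752, 633, _, _, 76, 587, 26, 791, 213, _, _, 712, 152]
Lookup 892: h=8, probe 8,9,10,11,12,13 → slot 13 empty, not found.

6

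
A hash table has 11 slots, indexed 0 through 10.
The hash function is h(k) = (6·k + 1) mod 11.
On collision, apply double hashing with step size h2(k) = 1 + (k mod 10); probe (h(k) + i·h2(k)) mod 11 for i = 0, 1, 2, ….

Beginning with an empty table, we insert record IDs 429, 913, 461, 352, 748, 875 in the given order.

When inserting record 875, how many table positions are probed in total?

4

429: h=1 → slot 1
913: h=1, h2=4, probe 1,5 → slot 5
461: h=6 → slot 6
352: h=1, h2=3, probe 1,4 → slot 4
748: h=1, h2=9, probe 1,10 → slot 10
875: h=4, h2=6, probe 4,10,5,0 → slot 0
Table: [875, 429, —, —, 352, 913, 461, —, —, —, 748]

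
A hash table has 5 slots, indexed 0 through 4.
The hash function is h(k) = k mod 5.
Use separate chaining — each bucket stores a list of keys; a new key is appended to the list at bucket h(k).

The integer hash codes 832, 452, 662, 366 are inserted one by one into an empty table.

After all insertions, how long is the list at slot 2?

3

832 -> bucket 2
452 -> bucket 2 (collision)
662 -> bucket 2 (collision)
366 -> bucket 1
Final buckets:
0: ∅
1: 366
2: 832 -> 452 -> 662
3: ∅
4: ∅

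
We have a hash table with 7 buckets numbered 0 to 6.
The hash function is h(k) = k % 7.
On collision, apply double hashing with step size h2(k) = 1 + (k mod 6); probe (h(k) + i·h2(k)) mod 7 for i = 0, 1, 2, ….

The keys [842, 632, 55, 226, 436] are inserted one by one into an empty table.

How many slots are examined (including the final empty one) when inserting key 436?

4

Insert 842: h=2, slot 2 empty => index 2.
Insert 632: h=2, h2=3, slot 2 occupied => index 5.
Insert 55: h=6, slot 6 empty => index 6.
Insert 226: h=2, h2=5, slot 2 occupied => index 0.
Insert 436: h=2, h2=5, slots 2,0,5 occupied => index 3.
Table: [226, _, 842, 436, _, 632, 55]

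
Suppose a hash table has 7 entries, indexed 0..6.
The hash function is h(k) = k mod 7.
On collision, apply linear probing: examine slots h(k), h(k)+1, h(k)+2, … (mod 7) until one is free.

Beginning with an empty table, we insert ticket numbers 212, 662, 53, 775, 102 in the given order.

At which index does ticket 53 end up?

5

212 hashes to 2; slot 2 is free -> place at 2.
662 hashes to 4; slot 4 is free -> place at 4.
53 hashes to 4; 4 taken -> place at 5.
775 hashes to 5; 5 taken -> place at 6.
102 hashes to 4; 4,5,6 taken -> place at 0.
Table: [102, ., 212, ., 662, 53, 775]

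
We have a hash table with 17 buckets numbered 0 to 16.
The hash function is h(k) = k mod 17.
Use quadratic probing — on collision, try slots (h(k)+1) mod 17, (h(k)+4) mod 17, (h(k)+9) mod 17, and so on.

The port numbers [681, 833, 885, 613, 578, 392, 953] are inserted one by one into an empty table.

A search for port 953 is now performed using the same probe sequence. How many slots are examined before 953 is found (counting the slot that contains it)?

681: h=1 -> slot 1
833: h=0 -> slot 0
885: h=1, probe 1,2 -> slot 2
613: h=1, probe 1,2,5 -> slot 5
578: h=0, probe 0,1,4 -> slot 4
392: h=1, probe 1,2,5,10 -> slot 10
953: h=1, probe 1,2,5,10,0,9 -> slot 9
Table: [833, 681, 885, ∅, 578, 613, ∅, ∅, ∅, 953, 392, ∅, ∅, ∅, ∅, ∅, ∅]
Lookup 953: h=1, probe 1,2,5,10,0,9 → found at 9.

6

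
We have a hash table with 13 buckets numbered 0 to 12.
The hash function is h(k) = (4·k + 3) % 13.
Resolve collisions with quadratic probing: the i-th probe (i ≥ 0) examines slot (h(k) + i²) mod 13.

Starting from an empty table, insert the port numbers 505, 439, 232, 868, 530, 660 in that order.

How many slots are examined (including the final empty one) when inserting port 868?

2

505: h=8 => slot 8
439: h=4 => slot 4
232: h=8, probe 8,9 => slot 9
868: h=4, probe 4,5 => slot 5
530: h=4, probe 4,5,8,0 => slot 0
660: h=4, probe 4,5,8,0,7 => slot 7
Table: [530, -, -, -, 439, 868, -, 660, 505, 232, -, -, -]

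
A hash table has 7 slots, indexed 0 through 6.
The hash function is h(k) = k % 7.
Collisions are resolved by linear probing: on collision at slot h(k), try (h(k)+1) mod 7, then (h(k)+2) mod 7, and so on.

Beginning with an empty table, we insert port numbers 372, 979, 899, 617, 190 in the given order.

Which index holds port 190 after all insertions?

4

372: h=1 => slot 1
979: h=6 => slot 6
899: h=3 => slot 3
617: h=1, probe 1,2 => slot 2
190: h=1, probe 1,2,3,4 => slot 4
Table: [∅, 372, 617, 899, 190, ∅, 979]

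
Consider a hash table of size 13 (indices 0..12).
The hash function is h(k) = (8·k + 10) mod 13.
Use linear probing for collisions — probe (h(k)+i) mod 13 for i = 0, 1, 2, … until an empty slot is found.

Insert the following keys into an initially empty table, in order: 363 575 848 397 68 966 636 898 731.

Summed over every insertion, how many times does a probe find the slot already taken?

Insert 363: h=2, slot 2 empty → index 2.
Insert 575: h=8, slot 8 empty → index 8.
Insert 848: h=8, slot 8 occupied → index 9.
Insert 397: h=1, slot 1 empty → index 1.
Insert 68: h=8, slots 8,9 occupied → index 10.
Insert 966: h=3, slot 3 empty → index 3.
Insert 636: h=2, slots 2,3 occupied → index 4.
Insert 898: h=5, slot 5 empty → index 5.
Insert 731: h=8, slots 8,9,10 occupied → index 11.
Table: [-, 397, 363, 966, 636, 898, -, -, 575, 848, 68, 731, -]

8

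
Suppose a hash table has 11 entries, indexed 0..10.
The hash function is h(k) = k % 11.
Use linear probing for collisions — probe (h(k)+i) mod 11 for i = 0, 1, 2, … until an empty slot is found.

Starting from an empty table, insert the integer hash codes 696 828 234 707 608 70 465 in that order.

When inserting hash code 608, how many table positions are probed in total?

5

696: h=3 -> slot 3
828: h=3, probe 3,4 -> slot 4
234: h=3, probe 3,4,5 -> slot 5
707: h=3, probe 3,4,5,6 -> slot 6
608: h=3, probe 3,4,5,6,7 -> slot 7
70: h=4, probe 4,5,6,7,8 -> slot 8
465: h=3, probe 3,4,5,6,7,8,9 -> slot 9
Table: [—, —, —, 696, 828, 234, 707, 608, 70, 465, —]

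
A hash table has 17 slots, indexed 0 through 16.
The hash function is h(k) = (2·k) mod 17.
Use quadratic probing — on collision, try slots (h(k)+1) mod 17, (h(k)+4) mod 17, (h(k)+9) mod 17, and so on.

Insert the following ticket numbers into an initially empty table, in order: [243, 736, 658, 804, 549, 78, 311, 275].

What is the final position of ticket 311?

243 hashes to 10; slot 10 is free → place at 10.
736 hashes to 10; 10 taken → place at 11.
658 hashes to 7; slot 7 is free → place at 7.
804 hashes to 10; 10,11 taken → place at 14.
549 hashes to 10; 10,11,14 taken → place at 2.
78 hashes to 3; slot 3 is free → place at 3.
311 hashes to 10; 10,11,14,2 taken → place at 9.
275 hashes to 6; slot 6 is free → place at 6.
Table: [_, _, 549, 78, _, _, 275, 658, _, 311, 243, 736, _, _, 804, _, _]

9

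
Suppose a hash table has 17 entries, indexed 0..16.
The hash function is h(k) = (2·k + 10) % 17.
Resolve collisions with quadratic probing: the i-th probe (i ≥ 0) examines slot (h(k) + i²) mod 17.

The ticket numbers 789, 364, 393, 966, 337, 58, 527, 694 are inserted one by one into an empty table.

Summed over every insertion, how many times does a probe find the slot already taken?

7

789 hashes to 7; slot 7 is free → place at 7.
364 hashes to 7; 7 taken → place at 8.
393 hashes to 14; slot 14 is free → place at 14.
966 hashes to 4; slot 4 is free → place at 4.
337 hashes to 4; 4 taken → place at 5.
58 hashes to 7; 7,8 taken → place at 11.
527 hashes to 10; slot 10 is free → place at 10.
694 hashes to 4; 4,5,8 taken → place at 13.
Table: [—, —, —, —, 966, 337, —, 789, 364, —, 527, 58, —, 694, 393, —, —]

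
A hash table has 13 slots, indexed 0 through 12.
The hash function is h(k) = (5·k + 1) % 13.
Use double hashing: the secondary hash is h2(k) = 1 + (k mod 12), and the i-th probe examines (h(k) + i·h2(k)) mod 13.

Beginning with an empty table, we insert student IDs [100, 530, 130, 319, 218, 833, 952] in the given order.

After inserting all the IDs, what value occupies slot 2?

100: h=7 -> slot 7
530: h=12 -> slot 12
130: h=1 -> slot 1
319: h=10 -> slot 10
218: h=12, h2=3, probe 12,2 -> slot 2
833: h=6 -> slot 6
952: h=3 -> slot 3
Table: [∅, 130, 218, 952, ∅, ∅, 833, 100, ∅, ∅, 319, ∅, 530]

218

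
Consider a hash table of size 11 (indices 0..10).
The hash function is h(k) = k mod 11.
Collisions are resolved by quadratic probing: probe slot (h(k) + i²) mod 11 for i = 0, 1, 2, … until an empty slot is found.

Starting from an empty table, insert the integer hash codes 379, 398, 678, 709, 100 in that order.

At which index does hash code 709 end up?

379 hashes to 5; slot 5 is free → place at 5.
398 hashes to 2; slot 2 is free → place at 2.
678 hashes to 7; slot 7 is free → place at 7.
709 hashes to 5; 5 taken → place at 6.
100 hashes to 1; slot 1 is free → place at 1.
Table: [_, 100, 398, _, _, 379, 709, 678, _, _, _]

6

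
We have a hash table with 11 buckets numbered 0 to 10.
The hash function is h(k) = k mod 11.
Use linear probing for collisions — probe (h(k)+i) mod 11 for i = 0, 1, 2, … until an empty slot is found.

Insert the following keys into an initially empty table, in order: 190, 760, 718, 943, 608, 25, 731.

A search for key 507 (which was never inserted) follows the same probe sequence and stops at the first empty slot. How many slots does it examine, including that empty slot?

2

190: h=3 -> slot 3
760: h=1 -> slot 1
718: h=3, probe 3,4 -> slot 4
943: h=8 -> slot 8
608: h=3, probe 3,4,5 -> slot 5
25: h=3, probe 3,4,5,6 -> slot 6
731: h=5, probe 5,6,7 -> slot 7
Table: [., 760, ., 190, 718, 608, 25, 731, 943, ., .]
Lookup 507: h=1, probe 1,2 → slot 2 empty, not found.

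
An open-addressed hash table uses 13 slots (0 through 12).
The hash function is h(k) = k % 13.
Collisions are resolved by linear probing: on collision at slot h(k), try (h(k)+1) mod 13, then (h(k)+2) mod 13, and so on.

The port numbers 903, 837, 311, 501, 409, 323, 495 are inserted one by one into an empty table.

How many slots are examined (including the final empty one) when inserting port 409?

3

903: h=6 → slot 6
837: h=5 → slot 5
311: h=12 → slot 12
501: h=7 → slot 7
409: h=6, probe 6,7,8 → slot 8
323: h=11 → slot 11
495: h=1 → slot 1
Table: [., 495, ., ., ., 837, 903, 501, 409, ., ., 323, 311]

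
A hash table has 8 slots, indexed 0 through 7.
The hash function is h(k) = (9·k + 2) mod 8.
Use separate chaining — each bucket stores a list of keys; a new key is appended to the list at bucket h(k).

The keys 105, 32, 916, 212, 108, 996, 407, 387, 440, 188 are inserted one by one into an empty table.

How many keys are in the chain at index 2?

2

105 -> bucket 3
32 -> bucket 2
916 -> bucket 6
212 -> bucket 6 (collision)
108 -> bucket 6 (collision)
996 -> bucket 6 (collision)
407 -> bucket 1
387 -> bucket 5
440 -> bucket 2 (collision)
188 -> bucket 6 (collision)
Final buckets:
0: .
1: 407
2: 32 -> 440
3: 105
4: .
5: 387
6: 916 -> 212 -> 108 -> 996 -> 188
7: .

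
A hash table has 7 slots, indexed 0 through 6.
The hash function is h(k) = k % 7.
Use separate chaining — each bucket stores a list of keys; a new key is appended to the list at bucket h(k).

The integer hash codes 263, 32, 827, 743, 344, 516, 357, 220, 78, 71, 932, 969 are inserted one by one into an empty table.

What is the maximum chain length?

Insert 263: h=4, bucket 4 empty → new chain.
Insert 32: h=4, bucket 4 nonempty → append to chain.
Insert 827: h=1, bucket 1 empty → new chain.
Insert 743: h=1, bucket 1 nonempty → append to chain.
Insert 344: h=1, bucket 1 nonempty → append to chain.
Insert 516: h=5, bucket 5 empty → new chain.
Insert 357: h=0, bucket 0 empty → new chain.
Insert 220: h=3, bucket 3 empty → new chain.
Insert 78: h=1, bucket 1 nonempty → append to chain.
Insert 71: h=1, bucket 1 nonempty → append to chain.
Insert 932: h=1, bucket 1 nonempty → append to chain.
Insert 969: h=3, bucket 3 nonempty → append to chain.
Final buckets:
0: 357
1: 827 -> 743 -> 344 -> 78 -> 71 -> 932
2: —
3: 220 -> 969
4: 263 -> 32
5: 516
6: —

6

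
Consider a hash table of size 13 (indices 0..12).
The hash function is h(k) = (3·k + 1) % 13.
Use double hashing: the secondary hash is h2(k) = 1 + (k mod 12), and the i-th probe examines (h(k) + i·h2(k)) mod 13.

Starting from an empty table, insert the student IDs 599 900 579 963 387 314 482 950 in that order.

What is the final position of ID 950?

3

599: h=4 → slot 4
900: h=10 → slot 10
579: h=9 → slot 9
963: h=4, h2=4, probe 4,8 → slot 8
387: h=5 → slot 5
314: h=7 → slot 7
482: h=4, h2=3, probe 4,7,10,0 → slot 0
950: h=4, h2=3, probe 4,7,10,0,3 → slot 3
Table: [482, -, -, 950, 599, 387, -, 314, 963, 579, 900, -, -]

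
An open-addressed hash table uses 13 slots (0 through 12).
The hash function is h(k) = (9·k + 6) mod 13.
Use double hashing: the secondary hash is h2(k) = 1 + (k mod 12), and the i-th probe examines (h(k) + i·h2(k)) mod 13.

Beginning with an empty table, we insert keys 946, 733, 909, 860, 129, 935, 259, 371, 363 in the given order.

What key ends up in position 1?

946 hashes to 5; slot 5 is free -> place at 5.
733 hashes to 12; slot 12 is free -> place at 12.
909 hashes to 10; slot 10 is free -> place at 10.
860 hashes to 11; slot 11 is free -> place at 11.
129 hashes to 10, h2=10; 10 taken -> place at 7.
935 hashes to 10, h2=12; 10 taken -> place at 9.
259 hashes to 10, h2=8; 10,5 taken -> place at 0.
371 hashes to 4; slot 4 is free -> place at 4.
363 hashes to 10, h2=4; 10 taken -> place at 1.
Table: [259, 363, ., ., 371, 946, ., 129, ., 935, 909, 860, 733]

363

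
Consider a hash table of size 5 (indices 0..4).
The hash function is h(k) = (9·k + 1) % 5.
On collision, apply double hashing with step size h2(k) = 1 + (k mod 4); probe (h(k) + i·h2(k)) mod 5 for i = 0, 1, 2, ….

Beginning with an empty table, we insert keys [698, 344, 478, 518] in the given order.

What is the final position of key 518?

Insert 698: h=3, slot 3 empty → index 3.
Insert 344: h=2, slot 2 empty → index 2.
Insert 478: h=3, h2=3, slot 3 occupied → index 1.
Insert 518: h=3, h2=3, slots 3,1 occupied → index 4.
Table: [-, 478, 344, 698, 518]

4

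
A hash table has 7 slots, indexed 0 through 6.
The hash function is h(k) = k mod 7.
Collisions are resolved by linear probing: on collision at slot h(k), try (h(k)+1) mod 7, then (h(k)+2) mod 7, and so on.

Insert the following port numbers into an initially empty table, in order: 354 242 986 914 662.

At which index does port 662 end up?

1

354: h=4 -> slot 4
242: h=4, probe 4,5 -> slot 5
986: h=6 -> slot 6
914: h=4, probe 4,5,6,0 -> slot 0
662: h=4, probe 4,5,6,0,1 -> slot 1
Table: [914, 662, ∅, ∅, 354, 242, 986]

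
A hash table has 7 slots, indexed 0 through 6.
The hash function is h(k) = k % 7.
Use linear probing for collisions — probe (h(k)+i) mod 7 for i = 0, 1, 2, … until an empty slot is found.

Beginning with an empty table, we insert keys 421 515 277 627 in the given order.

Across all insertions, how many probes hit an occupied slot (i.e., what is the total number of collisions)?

3

Insert 421: h=1, slot 1 empty => index 1.
Insert 515: h=4, slot 4 empty => index 4.
Insert 277: h=4, slot 4 occupied => index 5.
Insert 627: h=4, slots 4,5 occupied => index 6.
Table: [∅, 421, ∅, ∅, 515, 277, 627]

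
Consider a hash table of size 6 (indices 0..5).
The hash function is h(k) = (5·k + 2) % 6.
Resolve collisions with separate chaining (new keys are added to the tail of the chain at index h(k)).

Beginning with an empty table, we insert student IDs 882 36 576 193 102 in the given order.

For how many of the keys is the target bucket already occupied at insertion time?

3

882 → bucket 2
36 → bucket 2 (collision)
576 → bucket 2 (collision)
193 → bucket 1
102 → bucket 2 (collision)
Final buckets:
0: -
1: 193
2: 882 -> 36 -> 576 -> 102
3: -
4: -
5: -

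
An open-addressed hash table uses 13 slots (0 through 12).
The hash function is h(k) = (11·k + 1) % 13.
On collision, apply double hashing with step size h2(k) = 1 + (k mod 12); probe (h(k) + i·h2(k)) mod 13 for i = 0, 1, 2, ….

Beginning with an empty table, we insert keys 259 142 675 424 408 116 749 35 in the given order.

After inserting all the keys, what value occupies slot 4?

408

Insert 259: h=3, slot 3 empty → index 3.
Insert 142: h=3, h2=11, slot 3 occupied → index 1.
Insert 675: h=3, h2=4, slot 3 occupied → index 7.
Insert 424: h=11, slot 11 empty → index 11.
Insert 408: h=4, slot 4 empty → index 4.
Insert 116: h=3, h2=9, slot 3 occupied → index 12.
Insert 749: h=11, h2=6, slots 11,4 occupied → index 10.
Insert 35: h=9, slot 9 empty → index 9.
Table: [., 142, ., 259, 408, ., ., 675, ., 35, 749, 424, 116]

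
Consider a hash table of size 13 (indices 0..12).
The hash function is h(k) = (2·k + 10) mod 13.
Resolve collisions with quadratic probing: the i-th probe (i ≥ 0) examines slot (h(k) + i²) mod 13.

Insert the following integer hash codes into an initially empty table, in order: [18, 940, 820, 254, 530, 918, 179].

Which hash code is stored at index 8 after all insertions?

18: h=7 => slot 7
940: h=5 => slot 5
820: h=12 => slot 12
254: h=11 => slot 11
530: h=4 => slot 4
918: h=0 => slot 0
179: h=4, probe 4,5,8 => slot 8
Table: [918, _, _, _, 530, 940, _, 18, 179, _, _, 254, 820]

179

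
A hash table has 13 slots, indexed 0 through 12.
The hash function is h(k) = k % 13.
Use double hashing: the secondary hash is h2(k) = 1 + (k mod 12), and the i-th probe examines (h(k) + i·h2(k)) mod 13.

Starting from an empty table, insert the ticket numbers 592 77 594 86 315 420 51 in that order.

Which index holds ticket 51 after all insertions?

11

592: h=7 → slot 7
77: h=12 → slot 12
594: h=9 → slot 9
86: h=8 → slot 8
315: h=3 → slot 3
420: h=4 → slot 4
51: h=12, h2=4, probe 12,3,7,11 → slot 11
Table: [∅, ∅, ∅, 315, 420, ∅, ∅, 592, 86, 594, ∅, 51, 77]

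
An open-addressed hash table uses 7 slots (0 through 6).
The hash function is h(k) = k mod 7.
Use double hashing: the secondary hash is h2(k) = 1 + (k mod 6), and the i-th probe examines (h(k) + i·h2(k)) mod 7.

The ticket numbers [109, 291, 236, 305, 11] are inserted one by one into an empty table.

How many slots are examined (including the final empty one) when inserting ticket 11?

3

109 hashes to 4; slot 4 is free → place at 4.
291 hashes to 4, h2=4; 4 taken → place at 1.
236 hashes to 5; slot 5 is free → place at 5.
305 hashes to 4, h2=6; 4 taken → place at 3.
11 hashes to 4, h2=6; 4,3 taken → place at 2.
Table: [∅, 291, 11, 305, 109, 236, ∅]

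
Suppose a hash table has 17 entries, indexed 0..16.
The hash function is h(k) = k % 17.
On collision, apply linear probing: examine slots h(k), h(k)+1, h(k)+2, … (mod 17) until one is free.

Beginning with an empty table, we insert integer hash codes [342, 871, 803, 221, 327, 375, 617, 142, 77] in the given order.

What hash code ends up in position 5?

342 hashes to 2; slot 2 is free => place at 2.
871 hashes to 4; slot 4 is free => place at 4.
803 hashes to 4; 4 taken => place at 5.
221 hashes to 0; slot 0 is free => place at 0.
327 hashes to 4; 4,5 taken => place at 6.
375 hashes to 1; slot 1 is free => place at 1.
617 hashes to 5; 5,6 taken => place at 7.
142 hashes to 6; 6,7 taken => place at 8.
77 hashes to 9; slot 9 is free => place at 9.
Table: [221, 375, 342, —, 871, 803, 327, 617, 142, 77, —, —, —, —, —, —, —]

803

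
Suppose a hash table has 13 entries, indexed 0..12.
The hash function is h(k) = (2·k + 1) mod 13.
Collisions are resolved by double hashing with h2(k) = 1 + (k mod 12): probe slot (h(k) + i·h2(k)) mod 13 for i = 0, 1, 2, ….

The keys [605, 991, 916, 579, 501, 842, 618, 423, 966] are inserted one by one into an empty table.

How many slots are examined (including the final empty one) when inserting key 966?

2

Insert 605: h=2, slot 2 empty => index 2.
Insert 991: h=7, slot 7 empty => index 7.
Insert 916: h=0, slot 0 empty => index 0.
Insert 579: h=2, h2=4, slot 2 occupied => index 6.
Insert 501: h=2, h2=10, slot 2 occupied => index 12.
Insert 842: h=8, slot 8 empty => index 8.
Insert 618: h=2, h2=7, slot 2 occupied => index 9.
Insert 423: h=2, h2=4, slots 2,6 occupied => index 10.
Insert 966: h=9, h2=7, slot 9 occupied => index 3.
Table: [916, _, 605, 966, _, _, 579, 991, 842, 618, 423, _, 501]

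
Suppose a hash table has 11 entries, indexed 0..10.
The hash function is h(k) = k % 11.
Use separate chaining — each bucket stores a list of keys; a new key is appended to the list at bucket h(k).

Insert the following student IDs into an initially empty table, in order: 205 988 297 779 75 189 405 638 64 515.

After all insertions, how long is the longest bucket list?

6

Insert 205: h=7, bucket 7 empty → new chain.
Insert 988: h=9, bucket 9 empty → new chain.
Insert 297: h=0, bucket 0 empty → new chain.
Insert 779: h=9, bucket 9 nonempty → append to chain.
Insert 75: h=9, bucket 9 nonempty → append to chain.
Insert 189: h=2, bucket 2 empty → new chain.
Insert 405: h=9, bucket 9 nonempty → append to chain.
Insert 638: h=0, bucket 0 nonempty → append to chain.
Insert 64: h=9, bucket 9 nonempty → append to chain.
Insert 515: h=9, bucket 9 nonempty → append to chain.
Final buckets:
0: 297 -> 638
1: —
2: 189
3: —
4: —
5: —
6: —
7: 205
8: —
9: 988 -> 779 -> 75 -> 405 -> 64 -> 515
10: —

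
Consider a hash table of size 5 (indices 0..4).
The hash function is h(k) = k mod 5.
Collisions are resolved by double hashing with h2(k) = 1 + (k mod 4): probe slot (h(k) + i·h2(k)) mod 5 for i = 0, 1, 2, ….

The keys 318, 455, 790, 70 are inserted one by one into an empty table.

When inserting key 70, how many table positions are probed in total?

4

318 hashes to 3; slot 3 is free -> place at 3.
455 hashes to 0; slot 0 is free -> place at 0.
790 hashes to 0, h2=3; 0,3 taken -> place at 1.
70 hashes to 0, h2=3; 0,3,1 taken -> place at 4.
Table: [455, 790, _, 318, 70]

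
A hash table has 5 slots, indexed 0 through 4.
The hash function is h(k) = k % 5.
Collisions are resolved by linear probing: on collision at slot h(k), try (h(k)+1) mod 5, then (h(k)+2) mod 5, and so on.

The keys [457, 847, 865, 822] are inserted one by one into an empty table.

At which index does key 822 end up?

457 hashes to 2; slot 2 is free -> place at 2.
847 hashes to 2; 2 taken -> place at 3.
865 hashes to 0; slot 0 is free -> place at 0.
822 hashes to 2; 2,3 taken -> place at 4.
Table: [865, —, 457, 847, 822]

4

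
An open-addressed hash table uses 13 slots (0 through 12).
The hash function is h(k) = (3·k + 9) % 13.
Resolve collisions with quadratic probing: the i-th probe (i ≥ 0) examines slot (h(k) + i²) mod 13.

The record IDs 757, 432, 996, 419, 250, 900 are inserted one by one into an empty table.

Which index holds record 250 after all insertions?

1

757: h=5 → slot 5
432: h=5, probe 5,6 → slot 6
996: h=7 → slot 7
419: h=5, probe 5,6,9 → slot 9
250: h=5, probe 5,6,9,1 → slot 1
900: h=5, probe 5,6,9,1,8 → slot 8
Table: [., 250, ., ., ., 757, 432, 996, 900, 419, ., ., .]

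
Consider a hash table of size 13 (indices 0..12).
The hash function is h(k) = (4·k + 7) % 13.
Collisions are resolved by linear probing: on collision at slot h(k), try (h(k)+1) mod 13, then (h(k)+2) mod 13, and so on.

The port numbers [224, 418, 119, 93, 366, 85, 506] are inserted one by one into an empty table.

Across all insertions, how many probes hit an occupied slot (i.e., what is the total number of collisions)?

10

224 hashes to 6; slot 6 is free => place at 6.
418 hashes to 2; slot 2 is free => place at 2.
119 hashes to 2; 2 taken => place at 3.
93 hashes to 2; 2,3 taken => place at 4.
366 hashes to 2; 2,3,4 taken => place at 5.
85 hashes to 9; slot 9 is free => place at 9.
506 hashes to 3; 3,4,5,6 taken => place at 7.
Table: [., ., 418, 119, 93, 366, 224, 506, ., 85, ., ., .]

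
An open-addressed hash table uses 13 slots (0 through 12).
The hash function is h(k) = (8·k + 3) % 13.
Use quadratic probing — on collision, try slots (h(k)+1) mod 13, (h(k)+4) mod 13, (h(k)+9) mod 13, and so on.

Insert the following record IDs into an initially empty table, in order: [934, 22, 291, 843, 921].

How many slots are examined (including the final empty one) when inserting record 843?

934: h=0 -> slot 0
22: h=10 -> slot 10
291: h=4 -> slot 4
843: h=0, probe 0,1 -> slot 1
921: h=0, probe 0,1,4,9 -> slot 9
Table: [934, 843, _, _, 291, _, _, _, _, 921, 22, _, _]

2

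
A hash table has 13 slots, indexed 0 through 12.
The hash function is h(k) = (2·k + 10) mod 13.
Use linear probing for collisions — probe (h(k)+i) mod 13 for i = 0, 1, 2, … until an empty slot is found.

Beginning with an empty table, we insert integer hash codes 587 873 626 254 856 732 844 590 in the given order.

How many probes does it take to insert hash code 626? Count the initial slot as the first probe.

587 hashes to 1; slot 1 is free -> place at 1.
873 hashes to 1; 1 taken -> place at 2.
626 hashes to 1; 1,2 taken -> place at 3.
254 hashes to 11; slot 11 is free -> place at 11.
856 hashes to 6; slot 6 is free -> place at 6.
732 hashes to 5; slot 5 is free -> place at 5.
844 hashes to 8; slot 8 is free -> place at 8.
590 hashes to 7; slot 7 is free -> place at 7.
Table: [-, 587, 873, 626, -, 732, 856, 590, 844, -, -, 254, -]

3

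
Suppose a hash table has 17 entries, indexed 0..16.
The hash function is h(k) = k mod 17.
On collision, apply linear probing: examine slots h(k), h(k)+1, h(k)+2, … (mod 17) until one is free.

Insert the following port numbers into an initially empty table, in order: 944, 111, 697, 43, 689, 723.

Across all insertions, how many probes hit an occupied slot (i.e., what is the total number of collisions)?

944: h=9 → slot 9
111: h=9, probe 9,10 → slot 10
697: h=0 → slot 0
43: h=9, probe 9,10,11 → slot 11
689: h=9, probe 9,10,11,12 → slot 12
723: h=9, probe 9,10,11,12,13 → slot 13
Table: [697, ∅, ∅, ∅, ∅, ∅, ∅, ∅, ∅, 944, 111, 43, 689, 723, ∅, ∅, ∅]

10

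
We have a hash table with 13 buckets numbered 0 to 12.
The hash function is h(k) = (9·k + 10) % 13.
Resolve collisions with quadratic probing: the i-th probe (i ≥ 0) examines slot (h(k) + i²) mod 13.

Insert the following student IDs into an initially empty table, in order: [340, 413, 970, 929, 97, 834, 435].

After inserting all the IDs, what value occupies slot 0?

97

340: h=2 -> slot 2
413: h=9 -> slot 9
970: h=4 -> slot 4
929: h=12 -> slot 12
97: h=12, probe 12,0 -> slot 0
834: h=2, probe 2,3 -> slot 3
435: h=12, probe 12,0,3,8 -> slot 8
Table: [97, —, 340, 834, 970, —, —, —, 435, 413, —, —, 929]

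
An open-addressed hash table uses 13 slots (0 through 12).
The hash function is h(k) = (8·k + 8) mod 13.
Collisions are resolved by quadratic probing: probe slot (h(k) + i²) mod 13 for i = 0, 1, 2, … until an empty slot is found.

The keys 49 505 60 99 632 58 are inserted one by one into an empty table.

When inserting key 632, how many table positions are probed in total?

49: h=10 → slot 10
505: h=5 → slot 5
60: h=7 → slot 7
99: h=7, probe 7,8 → slot 8
632: h=7, probe 7,8,11 → slot 11
58: h=4 → slot 4
Table: [∅, ∅, ∅, ∅, 58, 505, ∅, 60, 99, ∅, 49, 632, ∅]

3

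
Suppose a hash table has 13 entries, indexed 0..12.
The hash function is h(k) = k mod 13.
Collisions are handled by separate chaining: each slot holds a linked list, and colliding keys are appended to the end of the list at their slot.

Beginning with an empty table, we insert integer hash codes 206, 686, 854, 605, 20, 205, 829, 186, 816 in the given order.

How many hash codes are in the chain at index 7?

2

206 → bucket 11
686 → bucket 10
854 → bucket 9
605 → bucket 7
20 → bucket 7 (collision)
205 → bucket 10 (collision)
829 → bucket 10 (collision)
186 → bucket 4
816 → bucket 10 (collision)
Final buckets:
0: -
1: -
2: -
3: -
4: 186
5: -
6: -
7: 605 -> 20
8: -
9: 854
10: 686 -> 205 -> 829 -> 816
11: 206
12: -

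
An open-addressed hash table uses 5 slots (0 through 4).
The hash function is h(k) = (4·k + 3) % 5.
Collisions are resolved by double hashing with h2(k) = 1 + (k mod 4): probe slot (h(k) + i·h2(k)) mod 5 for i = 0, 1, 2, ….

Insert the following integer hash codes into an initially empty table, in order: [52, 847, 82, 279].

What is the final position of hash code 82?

4

52 hashes to 1; slot 1 is free → place at 1.
847 hashes to 1, h2=4; 1 taken → place at 0.
82 hashes to 1, h2=3; 1 taken → place at 4.
279 hashes to 4, h2=4; 4 taken → place at 3.
Table: [847, 52, ∅, 279, 82]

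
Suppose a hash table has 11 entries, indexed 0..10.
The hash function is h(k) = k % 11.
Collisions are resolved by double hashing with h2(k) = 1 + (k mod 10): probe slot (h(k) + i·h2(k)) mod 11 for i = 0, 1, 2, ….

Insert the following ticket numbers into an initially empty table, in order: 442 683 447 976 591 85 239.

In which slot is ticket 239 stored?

Insert 442: h=2, slot 2 empty => index 2.
Insert 683: h=1, slot 1 empty => index 1.
Insert 447: h=7, slot 7 empty => index 7.
Insert 976: h=8, slot 8 empty => index 8.
Insert 591: h=8, h2=2, slot 8 occupied => index 10.
Insert 85: h=8, h2=6, slot 8 occupied => index 3.
Insert 239: h=8, h2=10, slots 8,7 occupied => index 6.
Table: [_, 683, 442, 85, _, _, 239, 447, 976, _, 591]

6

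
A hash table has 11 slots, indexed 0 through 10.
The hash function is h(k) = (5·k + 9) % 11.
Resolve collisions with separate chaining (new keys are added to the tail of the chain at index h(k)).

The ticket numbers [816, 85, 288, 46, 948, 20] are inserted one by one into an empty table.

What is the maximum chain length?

4

Insert 816: h=8, bucket 8 empty → new chain.
Insert 85: h=5, bucket 5 empty → new chain.
Insert 288: h=8, bucket 8 nonempty → append to chain.
Insert 46: h=8, bucket 8 nonempty → append to chain.
Insert 948: h=8, bucket 8 nonempty → append to chain.
Insert 20: h=10, bucket 10 empty → new chain.
Final buckets:
0: —
1: —
2: —
3: —
4: —
5: 85
6: —
7: —
8: 816 -> 288 -> 46 -> 948
9: —
10: 20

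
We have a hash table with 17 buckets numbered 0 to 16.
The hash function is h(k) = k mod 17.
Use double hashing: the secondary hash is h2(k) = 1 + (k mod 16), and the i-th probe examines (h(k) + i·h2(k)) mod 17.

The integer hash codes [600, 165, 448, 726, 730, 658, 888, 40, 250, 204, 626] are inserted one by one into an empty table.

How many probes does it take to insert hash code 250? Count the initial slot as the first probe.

600 hashes to 5; slot 5 is free -> place at 5.
165 hashes to 12; slot 12 is free -> place at 12.
448 hashes to 6; slot 6 is free -> place at 6.
726 hashes to 12, h2=7; 12 taken -> place at 2.
730 hashes to 16; slot 16 is free -> place at 16.
658 hashes to 12, h2=3; 12 taken -> place at 15.
888 hashes to 4; slot 4 is free -> place at 4.
40 hashes to 6, h2=9; 6,15 taken -> place at 7.
250 hashes to 12, h2=11; 12,6 taken -> place at 0.
204 hashes to 0, h2=13; 0 taken -> place at 13.
626 hashes to 14; slot 14 is free -> place at 14.
Table: [250, -, 726, -, 888, 600, 448, 40, -, -, -, -, 165, 204, 626, 658, 730]

3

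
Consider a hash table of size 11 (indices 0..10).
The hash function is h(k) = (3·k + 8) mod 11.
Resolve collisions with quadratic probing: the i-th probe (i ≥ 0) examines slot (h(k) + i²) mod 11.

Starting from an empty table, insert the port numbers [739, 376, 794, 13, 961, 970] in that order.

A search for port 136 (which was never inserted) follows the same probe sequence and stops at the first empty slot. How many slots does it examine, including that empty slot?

739 hashes to 3; slot 3 is free => place at 3.
376 hashes to 3; 3 taken => place at 4.
794 hashes to 3; 3,4 taken => place at 7.
13 hashes to 3; 3,4,7 taken => place at 1.
961 hashes to 9; slot 9 is free => place at 9.
970 hashes to 3; 3,4,7,1 taken => place at 8.
Table: [-, 13, -, 739, 376, -, -, 794, 970, 961, -]
Lookup 136: h=9, probe 9,10 → slot 10 empty, not found.

2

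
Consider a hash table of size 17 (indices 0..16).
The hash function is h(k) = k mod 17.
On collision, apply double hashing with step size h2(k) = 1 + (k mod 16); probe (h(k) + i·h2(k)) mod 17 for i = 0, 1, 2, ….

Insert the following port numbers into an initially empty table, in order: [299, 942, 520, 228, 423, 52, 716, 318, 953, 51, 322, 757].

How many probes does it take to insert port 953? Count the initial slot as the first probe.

3

299 hashes to 10; slot 10 is free → place at 10.
942 hashes to 7; slot 7 is free → place at 7.
520 hashes to 10, h2=9; 10 taken → place at 2.
228 hashes to 7, h2=5; 7 taken → place at 12.
423 hashes to 15; slot 15 is free → place at 15.
52 hashes to 1; slot 1 is free → place at 1.
716 hashes to 2, h2=13; 2,15 taken → place at 11.
318 hashes to 12, h2=15; 12,10 taken → place at 8.
953 hashes to 1, h2=10; 1,11 taken → place at 4.
51 hashes to 0; slot 0 is free → place at 0.
322 hashes to 16; slot 16 is free → place at 16.
757 hashes to 9; slot 9 is free → place at 9.
Table: [51, 52, 520, -, 953, -, -, 942, 318, 757, 299, 716, 228, -, -, 423, 322]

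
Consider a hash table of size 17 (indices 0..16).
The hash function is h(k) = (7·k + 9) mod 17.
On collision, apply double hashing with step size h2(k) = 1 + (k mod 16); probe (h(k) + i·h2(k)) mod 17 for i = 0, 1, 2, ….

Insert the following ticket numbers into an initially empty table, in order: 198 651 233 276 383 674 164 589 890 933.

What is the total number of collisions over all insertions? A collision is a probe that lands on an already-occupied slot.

4

198 hashes to 1; slot 1 is free -> place at 1.
651 hashes to 10; slot 10 is free -> place at 10.
233 hashes to 8; slot 8 is free -> place at 8.
276 hashes to 3; slot 3 is free -> place at 3.
383 hashes to 4; slot 4 is free -> place at 4.
674 hashes to 1, h2=3; 1,4 taken -> place at 7.
164 hashes to 1, h2=5; 1 taken -> place at 6.
589 hashes to 1, h2=14; 1 taken -> place at 15.
890 hashes to 0; slot 0 is free -> place at 0.
933 hashes to 12; slot 12 is free -> place at 12.
Table: [890, 198, ∅, 276, 383, ∅, 164, 674, 233, ∅, 651, ∅, 933, ∅, ∅, 589, ∅]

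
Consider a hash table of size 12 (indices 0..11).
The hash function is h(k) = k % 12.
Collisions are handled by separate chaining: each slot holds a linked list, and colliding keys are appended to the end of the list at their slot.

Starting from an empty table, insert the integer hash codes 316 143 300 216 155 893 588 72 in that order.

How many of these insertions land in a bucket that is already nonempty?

4

Insert 316: h=4, bucket 4 empty -> new chain.
Insert 143: h=11, bucket 11 empty -> new chain.
Insert 300: h=0, bucket 0 empty -> new chain.
Insert 216: h=0, bucket 0 nonempty -> append to chain.
Insert 155: h=11, bucket 11 nonempty -> append to chain.
Insert 893: h=5, bucket 5 empty -> new chain.
Insert 588: h=0, bucket 0 nonempty -> append to chain.
Insert 72: h=0, bucket 0 nonempty -> append to chain.
Final buckets:
0: 300 -> 216 -> 588 -> 72
1: ∅
2: ∅
3: ∅
4: 316
5: 893
6: ∅
7: ∅
8: ∅
9: ∅
10: ∅
11: 143 -> 155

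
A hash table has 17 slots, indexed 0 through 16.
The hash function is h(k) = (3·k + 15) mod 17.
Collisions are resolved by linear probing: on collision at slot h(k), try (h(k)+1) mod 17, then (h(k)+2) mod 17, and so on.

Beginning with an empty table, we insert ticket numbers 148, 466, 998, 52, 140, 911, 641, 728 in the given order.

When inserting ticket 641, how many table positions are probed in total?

5

148: h=0 -> slot 0
466: h=2 -> slot 2
998: h=0, probe 0,1 -> slot 1
52: h=1, probe 1,2,3 -> slot 3
140: h=10 -> slot 10
911: h=11 -> slot 11
641: h=0, probe 0,1,2,3,4 -> slot 4
728: h=6 -> slot 6
Table: [148, 998, 466, 52, 641, —, 728, —, —, —, 140, 911, —, —, —, —, —]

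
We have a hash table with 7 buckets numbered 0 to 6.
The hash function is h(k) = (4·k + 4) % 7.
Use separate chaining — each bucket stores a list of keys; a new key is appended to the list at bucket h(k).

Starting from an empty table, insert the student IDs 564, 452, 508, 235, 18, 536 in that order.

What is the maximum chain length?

Insert 564: h=6, bucket 6 empty -> new chain.
Insert 452: h=6, bucket 6 nonempty -> append to chain.
Insert 508: h=6, bucket 6 nonempty -> append to chain.
Insert 235: h=6, bucket 6 nonempty -> append to chain.
Insert 18: h=6, bucket 6 nonempty -> append to chain.
Insert 536: h=6, bucket 6 nonempty -> append to chain.
Final buckets:
0: -
1: -
2: -
3: -
4: -
5: -
6: 564 -> 452 -> 508 -> 235 -> 18 -> 536

6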